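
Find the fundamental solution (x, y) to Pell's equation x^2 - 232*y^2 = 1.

First expand sqrt(232) as a continued fraction. With x_i = (sqrt(232) + m_i)/d_i and (m_0, d_0) = (0, 1): a_0 = floor(sqrt(232)) = 15, since 15^2 = 225 <= 232 < 256 = 16^2.
Iterate m_{i+1} = d_i*a_i - m_i, d_{i+1} = (232 - m_{i+1}^2)/d_i, a_{i+1} = floor((a_0 + m_{i+1})/d_{i+1}):
  m_1 = 1*15 - 0 = 15, d_1 = (232 - 15^2)/1 = 7/1 = 7, a_1 = floor((15 + 15)/7) = 4.
  m_2 = 7*4 - 15 = 13, d_2 = (232 - 13^2)/7 = 63/7 = 9, a_2 = floor((15 + 13)/9) = 3.
  m_3 = 9*3 - 13 = 14, d_3 = (232 - 14^2)/9 = 36/9 = 4, a_3 = floor((15 + 14)/4) = 7.
  m_4 = 4*7 - 14 = 14, d_4 = (232 - 14^2)/4 = 36/4 = 9, a_4 = floor((15 + 14)/9) = 3.
  m_5 = 9*3 - 14 = 13, d_5 = (232 - 13^2)/9 = 63/9 = 7, a_5 = floor((15 + 13)/7) = 4.
  m_6 = 7*4 - 13 = 15, d_6 = (232 - 15^2)/7 = 7/7 = 1, a_6 = floor((15 + 15)/1) = 30.
  m_7 = 1*30 - 15 = 15, d_7 = (232 - 15^2)/1 = 7/1 = 7: (m_7, d_7) = (m_1, d_1) = (15, 7), so from here the quotients repeat a_1, ..., a_6; the period length is 6.
So sqrt(232) = [15; (4, 3, 7, 3, 4, 30)] with period length k = 6.
k is even, so the fundamental solution of x^2 - 232y^2 = 1 is (p_{k-1}, q_{k-1}) = (p_5, q_5); compute convergents through index 5.
Convergents (p_i = a_i*p_{i-1} + p_{i-2}, q_i = a_i*q_{i-1} + q_{i-2} with p_{-2}=0, p_{-1}=1, q_{-2}=1, q_{-1}=0):
  i=0: a_0=15, p_0 = 15*1 + 0 = 15, q_0 = 15*0 + 1 = 1.
  i=1: a_1=4, p_1 = 4*15 + 1 = 61, q_1 = 4*1 + 0 = 4.
  i=2: a_2=3, p_2 = 3*61 + 15 = 198, q_2 = 3*4 + 1 = 13.
  i=3: a_3=7, p_3 = 7*198 + 61 = 1447, q_3 = 7*13 + 4 = 95.
  i=4: a_4=3, p_4 = 3*1447 + 198 = 4539, q_4 = 3*95 + 13 = 298.
  i=5: a_5=4, p_5 = 4*4539 + 1447 = 19603, q_5 = 4*298 + 95 = 1287.
Check: 19603^2 - 232*1287^2 = 384277609 - 384277608 = 1, so (x, y) = (19603, 1287) solves the equation, and by the theorem it is the least positive solution.

(x, y) = (19603, 1287)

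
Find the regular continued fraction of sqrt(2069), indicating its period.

Write x_i = (sqrt(2069) + m_i)/d_i with (m_0, d_0) = (0, 1). a_0 = floor(sqrt(2069)) = 45, since 45^2 = 2025 <= 2069 < 2116 = 46^2.
Iterate m_{i+1} = d_i*a_i - m_i, d_{i+1} = (2069 - m_{i+1}^2)/d_i, a_{i+1} = floor((a_0 + m_{i+1})/d_{i+1}):
  m_1 = 1*45 - 0 = 45, d_1 = (2069 - 45^2)/1 = 44/1 = 44, a_1 = floor((45 + 45)/44) = 2.
  m_2 = 44*2 - 45 = 43, d_2 = (2069 - 43^2)/44 = 220/44 = 5, a_2 = floor((45 + 43)/5) = 17.
  m_3 = 5*17 - 43 = 42, d_3 = (2069 - 42^2)/5 = 305/5 = 61, a_3 = floor((45 + 42)/61) = 1.
  m_4 = 61*1 - 42 = 19, d_4 = (2069 - 19^2)/61 = 1708/61 = 28, a_4 = floor((45 + 19)/28) = 2.
  m_5 = 28*2 - 19 = 37, d_5 = (2069 - 37^2)/28 = 700/28 = 25, a_5 = floor((45 + 37)/25) = 3.
  m_6 = 25*3 - 37 = 38, d_6 = (2069 - 38^2)/25 = 625/25 = 25, a_6 = floor((45 + 38)/25) = 3.
  m_7 = 25*3 - 38 = 37, d_7 = (2069 - 37^2)/25 = 700/25 = 28, a_7 = floor((45 + 37)/28) = 2.
  m_8 = 28*2 - 37 = 19, d_8 = (2069 - 19^2)/28 = 1708/28 = 61, a_8 = floor((45 + 19)/61) = 1.
  m_9 = 61*1 - 19 = 42, d_9 = (2069 - 42^2)/61 = 305/61 = 5, a_9 = floor((45 + 42)/5) = 17.
  m_10 = 5*17 - 42 = 43, d_10 = (2069 - 43^2)/5 = 220/5 = 44, a_10 = floor((45 + 43)/44) = 2.
  m_11 = 44*2 - 43 = 45, d_11 = (2069 - 45^2)/44 = 44/44 = 1, a_11 = floor((45 + 45)/1) = 90.
  m_12 = 1*90 - 45 = 45, d_12 = (2069 - 45^2)/1 = 44/1 = 44: (m_12, d_12) = (m_1, d_1) = (45, 44), so from here the quotients repeat a_1, ..., a_11; the period length is 11.
Hence the expansion of sqrt(2069) is a_0 = 45 followed by the repeating block 2, 17, 1, 2, 3, 3, 2, 1, 17, 2, 90 (period 11).

[45; (2, 17, 1, 2, 3, 3, 2, 1, 17, 2, 90)]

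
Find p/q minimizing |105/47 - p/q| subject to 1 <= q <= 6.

Expand x = 105/47 as a continued fraction with the Euclidean algorithm:
  105 = 2*47 + 11, so a_0 = 2.
  47 = 4*11 + 3, so a_1 = 4.
  11 = 3*3 + 2, so a_2 = 3.
  3 = 1*2 + 1, so a_3 = 1.
  2 = 2*1 + 0, so a_4 = 2.
so x = [2; 4, 3, 1, 2].
Convergents (p_i = a_i*p_{i-1} + p_{i-2}, q_i = a_i*q_{i-1} + q_{i-2} with p_{-2}=0, p_{-1}=1, q_{-2}=1, q_{-1}=0), until the denominator exceeds 6:
  i=0: a_0=2, p_0 = 2*1 + 0 = 2, q_0 = 2*0 + 1 = 1.
  i=1: a_1=4, p_1 = 4*2 + 1 = 9, q_1 = 4*1 + 0 = 4.
  i=2: a_2=3, p_2 = 3*9 + 2 = 29, q_2 = 3*4 + 1 = 13.
q_2 = 13 > 6, so the last convergent with denominator <= 6 is p_1/q_1 = 9/4.
The closest fraction with denominator <= 6 is either p_1/q_1 or the intermediate fraction (k*p_1 + p_0)/(k*q_1 + q_0) with the largest k >= 1 whose denominator stays <= 6; these approach x as k grows, and every other convergent or intermediate fraction in range is farther away.
Largest k: floor((6 - q_0)/q_1) = floor((6 - 1)/4) = 1.
That gives (1*9 + 2)/(1*4 + 1) = 11/5.
Compare the errors: |x - 9/4| = |105*4 - 9*47|/(47*4) = 3/188, and |x - 11/5| = |105*5 - 11*47|/(47*5) = 8/235.
Cross-multiplying, 3*235 = 705 < 1504 = 8*188, so 3/188 is smaller: the convergent 9/4 is closer to x than 11/5.

9/4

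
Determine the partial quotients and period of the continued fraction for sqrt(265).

[16; (3, 1, 1, 2, 2, 1, 1, 3, 32)]

Write x_i = (sqrt(265) + m_i)/d_i with (m_0, d_0) = (0, 1). a_0 = floor(sqrt(265)) = 16, since 16^2 = 256 <= 265 < 289 = 17^2.
Iterate m_{i+1} = d_i*a_i - m_i, d_{i+1} = (265 - m_{i+1}^2)/d_i, a_{i+1} = floor((a_0 + m_{i+1})/d_{i+1}):
  m_1 = 1*16 - 0 = 16, d_1 = (265 - 16^2)/1 = 9/1 = 9, a_1 = floor((16 + 16)/9) = 3.
  m_2 = 9*3 - 16 = 11, d_2 = (265 - 11^2)/9 = 144/9 = 16, a_2 = floor((16 + 11)/16) = 1.
  m_3 = 16*1 - 11 = 5, d_3 = (265 - 5^2)/16 = 240/16 = 15, a_3 = floor((16 + 5)/15) = 1.
  m_4 = 15*1 - 5 = 10, d_4 = (265 - 10^2)/15 = 165/15 = 11, a_4 = floor((16 + 10)/11) = 2.
  m_5 = 11*2 - 10 = 12, d_5 = (265 - 12^2)/11 = 121/11 = 11, a_5 = floor((16 + 12)/11) = 2.
  m_6 = 11*2 - 12 = 10, d_6 = (265 - 10^2)/11 = 165/11 = 15, a_6 = floor((16 + 10)/15) = 1.
  m_7 = 15*1 - 10 = 5, d_7 = (265 - 5^2)/15 = 240/15 = 16, a_7 = floor((16 + 5)/16) = 1.
  m_8 = 16*1 - 5 = 11, d_8 = (265 - 11^2)/16 = 144/16 = 9, a_8 = floor((16 + 11)/9) = 3.
  m_9 = 9*3 - 11 = 16, d_9 = (265 - 16^2)/9 = 9/9 = 1, a_9 = floor((16 + 16)/1) = 32.
  m_10 = 1*32 - 16 = 16, d_10 = (265 - 16^2)/1 = 9/1 = 9: (m_10, d_10) = (m_1, d_1) = (16, 9), so from here the quotients repeat a_1, ..., a_9; the period length is 9.
Hence the expansion of sqrt(265) is a_0 = 16 followed by the repeating block 3, 1, 1, 2, 2, 1, 1, 3, 32 (period 9).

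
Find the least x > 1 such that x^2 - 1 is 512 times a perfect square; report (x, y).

(x, y) = (665857, 29427)

First expand sqrt(512) as a continued fraction. With x_i = (sqrt(512) + m_i)/d_i and (m_0, d_0) = (0, 1): a_0 = floor(sqrt(512)) = 22, since 22^2 = 484 <= 512 < 529 = 23^2.
Iterate m_{i+1} = d_i*a_i - m_i, d_{i+1} = (512 - m_{i+1}^2)/d_i, a_{i+1} = floor((a_0 + m_{i+1})/d_{i+1}):
  m_1 = 1*22 - 0 = 22, d_1 = (512 - 22^2)/1 = 28/1 = 28, a_1 = floor((22 + 22)/28) = 1.
  m_2 = 28*1 - 22 = 6, d_2 = (512 - 6^2)/28 = 476/28 = 17, a_2 = floor((22 + 6)/17) = 1.
  m_3 = 17*1 - 6 = 11, d_3 = (512 - 11^2)/17 = 391/17 = 23, a_3 = floor((22 + 11)/23) = 1.
  m_4 = 23*1 - 11 = 12, d_4 = (512 - 12^2)/23 = 368/23 = 16, a_4 = floor((22 + 12)/16) = 2.
  m_5 = 16*2 - 12 = 20, d_5 = (512 - 20^2)/16 = 112/16 = 7, a_5 = floor((22 + 20)/7) = 6.
  m_6 = 7*6 - 20 = 22, d_6 = (512 - 22^2)/7 = 28/7 = 4, a_6 = floor((22 + 22)/4) = 11.
  m_7 = 4*11 - 22 = 22, d_7 = (512 - 22^2)/4 = 28/4 = 7, a_7 = floor((22 + 22)/7) = 6.
  m_8 = 7*6 - 22 = 20, d_8 = (512 - 20^2)/7 = 112/7 = 16, a_8 = floor((22 + 20)/16) = 2.
  m_9 = 16*2 - 20 = 12, d_9 = (512 - 12^2)/16 = 368/16 = 23, a_9 = floor((22 + 12)/23) = 1.
  m_10 = 23*1 - 12 = 11, d_10 = (512 - 11^2)/23 = 391/23 = 17, a_10 = floor((22 + 11)/17) = 1.
  m_11 = 17*1 - 11 = 6, d_11 = (512 - 6^2)/17 = 476/17 = 28, a_11 = floor((22 + 6)/28) = 1.
  m_12 = 28*1 - 6 = 22, d_12 = (512 - 22^2)/28 = 28/28 = 1, a_12 = floor((22 + 22)/1) = 44.
  m_13 = 1*44 - 22 = 22, d_13 = (512 - 22^2)/1 = 28/1 = 28: (m_13, d_13) = (m_1, d_1) = (22, 28), so from here the quotients repeat a_1, ..., a_12; the period length is 12.
So sqrt(512) = [22; (1, 1, 1, 2, 6, 11, 6, 2, 1, 1, 1, 44)] with period length k = 12.
k is even, so the fundamental solution of x^2 - 512y^2 = 1 is (p_{k-1}, q_{k-1}) = (p_11, q_11); compute convergents through index 11.
Convergents (p_i = a_i*p_{i-1} + p_{i-2}, q_i = a_i*q_{i-1} + q_{i-2} with p_{-2}=0, p_{-1}=1, q_{-2}=1, q_{-1}=0):
  i=0: a_0=22, p_0 = 22*1 + 0 = 22, q_0 = 22*0 + 1 = 1.
  i=1: a_1=1, p_1 = 1*22 + 1 = 23, q_1 = 1*1 + 0 = 1.
  i=2: a_2=1, p_2 = 1*23 + 22 = 45, q_2 = 1*1 + 1 = 2.
  i=3: a_3=1, p_3 = 1*45 + 23 = 68, q_3 = 1*2 + 1 = 3.
  i=4: a_4=2, p_4 = 2*68 + 45 = 181, q_4 = 2*3 + 2 = 8.
  i=5: a_5=6, p_5 = 6*181 + 68 = 1154, q_5 = 6*8 + 3 = 51.
  i=6: a_6=11, p_6 = 11*1154 + 181 = 12875, q_6 = 11*51 + 8 = 569.
  i=7: a_7=6, p_7 = 6*12875 + 1154 = 78404, q_7 = 6*569 + 51 = 3465.
  i=8: a_8=2, p_8 = 2*78404 + 12875 = 169683, q_8 = 2*3465 + 569 = 7499.
  i=9: a_9=1, p_9 = 1*169683 + 78404 = 248087, q_9 = 1*7499 + 3465 = 10964.
  i=10: a_10=1, p_10 = 1*248087 + 169683 = 417770, q_10 = 1*10964 + 7499 = 18463.
  i=11: a_11=1, p_11 = 1*417770 + 248087 = 665857, q_11 = 1*18463 + 10964 = 29427.
Check: 665857^2 - 512*29427^2 = 443365544449 - 443365544448 = 1, so (x, y) = (665857, 29427) solves the equation, and by the theorem it is the least positive solution.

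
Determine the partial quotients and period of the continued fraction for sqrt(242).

[15; (1, 1, 3, 1, 14, 1, 3, 1, 1, 30)]

Write x_i = (sqrt(242) + m_i)/d_i with (m_0, d_0) = (0, 1). a_0 = floor(sqrt(242)) = 15, since 15^2 = 225 <= 242 < 256 = 16^2.
Iterate m_{i+1} = d_i*a_i - m_i, d_{i+1} = (242 - m_{i+1}^2)/d_i, a_{i+1} = floor((a_0 + m_{i+1})/d_{i+1}):
  m_1 = 1*15 - 0 = 15, d_1 = (242 - 15^2)/1 = 17/1 = 17, a_1 = floor((15 + 15)/17) = 1.
  m_2 = 17*1 - 15 = 2, d_2 = (242 - 2^2)/17 = 238/17 = 14, a_2 = floor((15 + 2)/14) = 1.
  m_3 = 14*1 - 2 = 12, d_3 = (242 - 12^2)/14 = 98/14 = 7, a_3 = floor((15 + 12)/7) = 3.
  m_4 = 7*3 - 12 = 9, d_4 = (242 - 9^2)/7 = 161/7 = 23, a_4 = floor((15 + 9)/23) = 1.
  m_5 = 23*1 - 9 = 14, d_5 = (242 - 14^2)/23 = 46/23 = 2, a_5 = floor((15 + 14)/2) = 14.
  m_6 = 2*14 - 14 = 14, d_6 = (242 - 14^2)/2 = 46/2 = 23, a_6 = floor((15 + 14)/23) = 1.
  m_7 = 23*1 - 14 = 9, d_7 = (242 - 9^2)/23 = 161/23 = 7, a_7 = floor((15 + 9)/7) = 3.
  m_8 = 7*3 - 9 = 12, d_8 = (242 - 12^2)/7 = 98/7 = 14, a_8 = floor((15 + 12)/14) = 1.
  m_9 = 14*1 - 12 = 2, d_9 = (242 - 2^2)/14 = 238/14 = 17, a_9 = floor((15 + 2)/17) = 1.
  m_10 = 17*1 - 2 = 15, d_10 = (242 - 15^2)/17 = 17/17 = 1, a_10 = floor((15 + 15)/1) = 30.
  m_11 = 1*30 - 15 = 15, d_11 = (242 - 15^2)/1 = 17/1 = 17: (m_11, d_11) = (m_1, d_1) = (15, 17), so from here the quotients repeat a_1, ..., a_10; the period length is 10.
Hence the expansion of sqrt(242) is a_0 = 15 followed by the repeating block 1, 1, 3, 1, 14, 1, 3, 1, 1, 30 (period 10).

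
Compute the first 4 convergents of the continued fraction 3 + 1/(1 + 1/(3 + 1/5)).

Using the convergent recurrence p_i = a_i*p_{i-1} + p_{i-2}, q_i = a_i*q_{i-1} + q_{i-2} with p_{-2}=0, p_{-1}=1, q_{-2}=1, q_{-1}=0:
  i=0: a_0=3, p_0 = 3*1 + 0 = 3, q_0 = 3*0 + 1 = 1.
  i=1: a_1=1, p_1 = 1*3 + 1 = 4, q_1 = 1*1 + 0 = 1.
  i=2: a_2=3, p_2 = 3*4 + 3 = 15, q_2 = 3*1 + 1 = 4.
  i=3: a_3=5, p_3 = 5*15 + 4 = 79, q_3 = 5*4 + 1 = 21.

3/1, 4/1, 15/4, 79/21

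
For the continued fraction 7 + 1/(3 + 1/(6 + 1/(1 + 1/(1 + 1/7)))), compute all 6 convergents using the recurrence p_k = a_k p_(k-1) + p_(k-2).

7/1, 22/3, 139/19, 161/22, 300/41, 2261/309

Using the convergent recurrence p_i = a_i*p_{i-1} + p_{i-2}, q_i = a_i*q_{i-1} + q_{i-2} with p_{-2}=0, p_{-1}=1, q_{-2}=1, q_{-1}=0:
  i=0: a_0=7, p_0 = 7*1 + 0 = 7, q_0 = 7*0 + 1 = 1.
  i=1: a_1=3, p_1 = 3*7 + 1 = 22, q_1 = 3*1 + 0 = 3.
  i=2: a_2=6, p_2 = 6*22 + 7 = 139, q_2 = 6*3 + 1 = 19.
  i=3: a_3=1, p_3 = 1*139 + 22 = 161, q_3 = 1*19 + 3 = 22.
  i=4: a_4=1, p_4 = 1*161 + 139 = 300, q_4 = 1*22 + 19 = 41.
  i=5: a_5=7, p_5 = 7*300 + 161 = 2261, q_5 = 7*41 + 22 = 309.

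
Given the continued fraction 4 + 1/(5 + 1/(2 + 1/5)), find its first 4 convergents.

4/1, 21/5, 46/11, 251/60

Using the convergent recurrence p_i = a_i*p_{i-1} + p_{i-2}, q_i = a_i*q_{i-1} + q_{i-2} with p_{-2}=0, p_{-1}=1, q_{-2}=1, q_{-1}=0:
  i=0: a_0=4, p_0 = 4*1 + 0 = 4, q_0 = 4*0 + 1 = 1.
  i=1: a_1=5, p_1 = 5*4 + 1 = 21, q_1 = 5*1 + 0 = 5.
  i=2: a_2=2, p_2 = 2*21 + 4 = 46, q_2 = 2*5 + 1 = 11.
  i=3: a_3=5, p_3 = 5*46 + 21 = 251, q_3 = 5*11 + 5 = 60.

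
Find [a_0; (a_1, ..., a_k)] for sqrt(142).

Write x_i = (sqrt(142) + m_i)/d_i with (m_0, d_0) = (0, 1). a_0 = floor(sqrt(142)) = 11, since 11^2 = 121 <= 142 < 144 = 12^2.
Iterate m_{i+1} = d_i*a_i - m_i, d_{i+1} = (142 - m_{i+1}^2)/d_i, a_{i+1} = floor((a_0 + m_{i+1})/d_{i+1}):
  m_1 = 1*11 - 0 = 11, d_1 = (142 - 11^2)/1 = 21/1 = 21, a_1 = floor((11 + 11)/21) = 1.
  m_2 = 21*1 - 11 = 10, d_2 = (142 - 10^2)/21 = 42/21 = 2, a_2 = floor((11 + 10)/2) = 10.
  m_3 = 2*10 - 10 = 10, d_3 = (142 - 10^2)/2 = 42/2 = 21, a_3 = floor((11 + 10)/21) = 1.
  m_4 = 21*1 - 10 = 11, d_4 = (142 - 11^2)/21 = 21/21 = 1, a_4 = floor((11 + 11)/1) = 22.
  m_5 = 1*22 - 11 = 11, d_5 = (142 - 11^2)/1 = 21/1 = 21: (m_5, d_5) = (m_1, d_1) = (11, 21), so from here the quotients repeat a_1, ..., a_4; the period length is 4.
Hence the expansion of sqrt(142) is a_0 = 11 followed by the repeating block 1, 10, 1, 22 (period 4).

[11; (1, 10, 1, 22)]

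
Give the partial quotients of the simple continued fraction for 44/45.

Run the Euclidean algorithm on 44 and 45; the successive quotients are the partial quotients a_0, a_1, ... (each step inverts the fractional part left over by the previous one):
  44 = 0*45 + 44, so a_0 = 0.
  45 = 1*44 + 1, so a_1 = 1.
  44 = 44*1 + 0, so a_2 = 44.
The remainder reaches 0 after 3 divisions, so the expansion has 3 partial quotients, read off in order.

[0; 1, 44]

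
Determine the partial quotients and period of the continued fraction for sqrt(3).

Write x_i = (sqrt(3) + m_i)/d_i with (m_0, d_0) = (0, 1). a_0 = floor(sqrt(3)) = 1, since 1^2 = 1 <= 3 < 4 = 2^2.
Iterate m_{i+1} = d_i*a_i - m_i, d_{i+1} = (3 - m_{i+1}^2)/d_i, a_{i+1} = floor((a_0 + m_{i+1})/d_{i+1}):
  m_1 = 1*1 - 0 = 1, d_1 = (3 - 1^2)/1 = 2/1 = 2, a_1 = floor((1 + 1)/2) = 1.
  m_2 = 2*1 - 1 = 1, d_2 = (3 - 1^2)/2 = 2/2 = 1, a_2 = floor((1 + 1)/1) = 2.
  m_3 = 1*2 - 1 = 1, d_3 = (3 - 1^2)/1 = 2/1 = 2: (m_3, d_3) = (m_1, d_1) = (1, 2), so from here the quotients repeat a_1, a_2; the period length is 2.
Hence the expansion of sqrt(3) is a_0 = 1 followed by the repeating block 1, 2 (period 2).

[1; (1, 2)]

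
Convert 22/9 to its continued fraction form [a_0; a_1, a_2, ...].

Run the Euclidean algorithm on 22 and 9; the successive quotients are the partial quotients a_0, a_1, ... (each step inverts the fractional part left over by the previous one):
  22 = 2*9 + 4, so a_0 = 2.
  9 = 2*4 + 1, so a_1 = 2.
  4 = 4*1 + 0, so a_2 = 4.
The remainder reaches 0 after 3 divisions, so the expansion has 3 partial quotients, read off in order.

[2; 2, 4]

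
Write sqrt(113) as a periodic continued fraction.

Write x_i = (sqrt(113) + m_i)/d_i with (m_0, d_0) = (0, 1). a_0 = floor(sqrt(113)) = 10, since 10^2 = 100 <= 113 < 121 = 11^2.
Iterate m_{i+1} = d_i*a_i - m_i, d_{i+1} = (113 - m_{i+1}^2)/d_i, a_{i+1} = floor((a_0 + m_{i+1})/d_{i+1}):
  m_1 = 1*10 - 0 = 10, d_1 = (113 - 10^2)/1 = 13/1 = 13, a_1 = floor((10 + 10)/13) = 1.
  m_2 = 13*1 - 10 = 3, d_2 = (113 - 3^2)/13 = 104/13 = 8, a_2 = floor((10 + 3)/8) = 1.
  m_3 = 8*1 - 3 = 5, d_3 = (113 - 5^2)/8 = 88/8 = 11, a_3 = floor((10 + 5)/11) = 1.
  m_4 = 11*1 - 5 = 6, d_4 = (113 - 6^2)/11 = 77/11 = 7, a_4 = floor((10 + 6)/7) = 2.
  m_5 = 7*2 - 6 = 8, d_5 = (113 - 8^2)/7 = 49/7 = 7, a_5 = floor((10 + 8)/7) = 2.
  m_6 = 7*2 - 8 = 6, d_6 = (113 - 6^2)/7 = 77/7 = 11, a_6 = floor((10 + 6)/11) = 1.
  m_7 = 11*1 - 6 = 5, d_7 = (113 - 5^2)/11 = 88/11 = 8, a_7 = floor((10 + 5)/8) = 1.
  m_8 = 8*1 - 5 = 3, d_8 = (113 - 3^2)/8 = 104/8 = 13, a_8 = floor((10 + 3)/13) = 1.
  m_9 = 13*1 - 3 = 10, d_9 = (113 - 10^2)/13 = 13/13 = 1, a_9 = floor((10 + 10)/1) = 20.
  m_10 = 1*20 - 10 = 10, d_10 = (113 - 10^2)/1 = 13/1 = 13: (m_10, d_10) = (m_1, d_1) = (10, 13), so from here the quotients repeat a_1, ..., a_9; the period length is 9.
Hence the expansion of sqrt(113) is a_0 = 10 followed by the repeating block 1, 1, 1, 2, 2, 1, 1, 1, 20 (period 9).

[10; (1, 1, 1, 2, 2, 1, 1, 1, 20)]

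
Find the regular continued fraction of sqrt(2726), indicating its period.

[52; (4, 1, 2, 1, 4, 104)]

Write x_i = (sqrt(2726) + m_i)/d_i with (m_0, d_0) = (0, 1). a_0 = floor(sqrt(2726)) = 52, since 52^2 = 2704 <= 2726 < 2809 = 53^2.
Iterate m_{i+1} = d_i*a_i - m_i, d_{i+1} = (2726 - m_{i+1}^2)/d_i, a_{i+1} = floor((a_0 + m_{i+1})/d_{i+1}):
  m_1 = 1*52 - 0 = 52, d_1 = (2726 - 52^2)/1 = 22/1 = 22, a_1 = floor((52 + 52)/22) = 4.
  m_2 = 22*4 - 52 = 36, d_2 = (2726 - 36^2)/22 = 1430/22 = 65, a_2 = floor((52 + 36)/65) = 1.
  m_3 = 65*1 - 36 = 29, d_3 = (2726 - 29^2)/65 = 1885/65 = 29, a_3 = floor((52 + 29)/29) = 2.
  m_4 = 29*2 - 29 = 29, d_4 = (2726 - 29^2)/29 = 1885/29 = 65, a_4 = floor((52 + 29)/65) = 1.
  m_5 = 65*1 - 29 = 36, d_5 = (2726 - 36^2)/65 = 1430/65 = 22, a_5 = floor((52 + 36)/22) = 4.
  m_6 = 22*4 - 36 = 52, d_6 = (2726 - 52^2)/22 = 22/22 = 1, a_6 = floor((52 + 52)/1) = 104.
  m_7 = 1*104 - 52 = 52, d_7 = (2726 - 52^2)/1 = 22/1 = 22: (m_7, d_7) = (m_1, d_1) = (52, 22), so from here the quotients repeat a_1, ..., a_6; the period length is 6.
Hence the expansion of sqrt(2726) is a_0 = 52 followed by the repeating block 4, 1, 2, 1, 4, 104 (period 6).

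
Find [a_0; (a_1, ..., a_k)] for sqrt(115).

[10; (1, 2, 1, 1, 1, 1, 1, 2, 1, 20)]

Write x_i = (sqrt(115) + m_i)/d_i with (m_0, d_0) = (0, 1). a_0 = floor(sqrt(115)) = 10, since 10^2 = 100 <= 115 < 121 = 11^2.
Iterate m_{i+1} = d_i*a_i - m_i, d_{i+1} = (115 - m_{i+1}^2)/d_i, a_{i+1} = floor((a_0 + m_{i+1})/d_{i+1}):
  m_1 = 1*10 - 0 = 10, d_1 = (115 - 10^2)/1 = 15/1 = 15, a_1 = floor((10 + 10)/15) = 1.
  m_2 = 15*1 - 10 = 5, d_2 = (115 - 5^2)/15 = 90/15 = 6, a_2 = floor((10 + 5)/6) = 2.
  m_3 = 6*2 - 5 = 7, d_3 = (115 - 7^2)/6 = 66/6 = 11, a_3 = floor((10 + 7)/11) = 1.
  m_4 = 11*1 - 7 = 4, d_4 = (115 - 4^2)/11 = 99/11 = 9, a_4 = floor((10 + 4)/9) = 1.
  m_5 = 9*1 - 4 = 5, d_5 = (115 - 5^2)/9 = 90/9 = 10, a_5 = floor((10 + 5)/10) = 1.
  m_6 = 10*1 - 5 = 5, d_6 = (115 - 5^2)/10 = 90/10 = 9, a_6 = floor((10 + 5)/9) = 1.
  m_7 = 9*1 - 5 = 4, d_7 = (115 - 4^2)/9 = 99/9 = 11, a_7 = floor((10 + 4)/11) = 1.
  m_8 = 11*1 - 4 = 7, d_8 = (115 - 7^2)/11 = 66/11 = 6, a_8 = floor((10 + 7)/6) = 2.
  m_9 = 6*2 - 7 = 5, d_9 = (115 - 5^2)/6 = 90/6 = 15, a_9 = floor((10 + 5)/15) = 1.
  m_10 = 15*1 - 5 = 10, d_10 = (115 - 10^2)/15 = 15/15 = 1, a_10 = floor((10 + 10)/1) = 20.
  m_11 = 1*20 - 10 = 10, d_11 = (115 - 10^2)/1 = 15/1 = 15: (m_11, d_11) = (m_1, d_1) = (10, 15), so from here the quotients repeat a_1, ..., a_10; the period length is 10.
Hence the expansion of sqrt(115) is a_0 = 10 followed by the repeating block 1, 2, 1, 1, 1, 1, 1, 2, 1, 20 (period 10).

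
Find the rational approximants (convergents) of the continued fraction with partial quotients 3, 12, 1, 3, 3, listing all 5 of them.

3/1, 37/12, 40/13, 157/51, 511/166

Using the convergent recurrence p_i = a_i*p_{i-1} + p_{i-2}, q_i = a_i*q_{i-1} + q_{i-2} with p_{-2}=0, p_{-1}=1, q_{-2}=1, q_{-1}=0:
  i=0: a_0=3, p_0 = 3*1 + 0 = 3, q_0 = 3*0 + 1 = 1.
  i=1: a_1=12, p_1 = 12*3 + 1 = 37, q_1 = 12*1 + 0 = 12.
  i=2: a_2=1, p_2 = 1*37 + 3 = 40, q_2 = 1*12 + 1 = 13.
  i=3: a_3=3, p_3 = 3*40 + 37 = 157, q_3 = 3*13 + 12 = 51.
  i=4: a_4=3, p_4 = 3*157 + 40 = 511, q_4 = 3*51 + 13 = 166.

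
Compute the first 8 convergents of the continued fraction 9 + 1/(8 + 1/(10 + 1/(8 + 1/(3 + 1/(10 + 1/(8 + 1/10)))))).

9/1, 73/8, 739/81, 5985/656, 18694/2049, 192925/21146, 1562094/171217, 15813865/1733316

Using the convergent recurrence p_i = a_i*p_{i-1} + p_{i-2}, q_i = a_i*q_{i-1} + q_{i-2} with p_{-2}=0, p_{-1}=1, q_{-2}=1, q_{-1}=0:
  i=0: a_0=9, p_0 = 9*1 + 0 = 9, q_0 = 9*0 + 1 = 1.
  i=1: a_1=8, p_1 = 8*9 + 1 = 73, q_1 = 8*1 + 0 = 8.
  i=2: a_2=10, p_2 = 10*73 + 9 = 739, q_2 = 10*8 + 1 = 81.
  i=3: a_3=8, p_3 = 8*739 + 73 = 5985, q_3 = 8*81 + 8 = 656.
  i=4: a_4=3, p_4 = 3*5985 + 739 = 18694, q_4 = 3*656 + 81 = 2049.
  i=5: a_5=10, p_5 = 10*18694 + 5985 = 192925, q_5 = 10*2049 + 656 = 21146.
  i=6: a_6=8, p_6 = 8*192925 + 18694 = 1562094, q_6 = 8*21146 + 2049 = 171217.
  i=7: a_7=10, p_7 = 10*1562094 + 192925 = 15813865, q_7 = 10*171217 + 21146 = 1733316.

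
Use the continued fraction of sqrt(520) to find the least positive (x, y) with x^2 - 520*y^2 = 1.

(x, y) = (6499, 285)

First expand sqrt(520) as a continued fraction. With x_i = (sqrt(520) + m_i)/d_i and (m_0, d_0) = (0, 1): a_0 = floor(sqrt(520)) = 22, since 22^2 = 484 <= 520 < 529 = 23^2.
Iterate m_{i+1} = d_i*a_i - m_i, d_{i+1} = (520 - m_{i+1}^2)/d_i, a_{i+1} = floor((a_0 + m_{i+1})/d_{i+1}):
  m_1 = 1*22 - 0 = 22, d_1 = (520 - 22^2)/1 = 36/1 = 36, a_1 = floor((22 + 22)/36) = 1.
  m_2 = 36*1 - 22 = 14, d_2 = (520 - 14^2)/36 = 324/36 = 9, a_2 = floor((22 + 14)/9) = 4.
  m_3 = 9*4 - 14 = 22, d_3 = (520 - 22^2)/9 = 36/9 = 4, a_3 = floor((22 + 22)/4) = 11.
  m_4 = 4*11 - 22 = 22, d_4 = (520 - 22^2)/4 = 36/4 = 9, a_4 = floor((22 + 22)/9) = 4.
  m_5 = 9*4 - 22 = 14, d_5 = (520 - 14^2)/9 = 324/9 = 36, a_5 = floor((22 + 14)/36) = 1.
  m_6 = 36*1 - 14 = 22, d_6 = (520 - 22^2)/36 = 36/36 = 1, a_6 = floor((22 + 22)/1) = 44.
  m_7 = 1*44 - 22 = 22, d_7 = (520 - 22^2)/1 = 36/1 = 36: (m_7, d_7) = (m_1, d_1) = (22, 36), so from here the quotients repeat a_1, ..., a_6; the period length is 6.
So sqrt(520) = [22; (1, 4, 11, 4, 1, 44)] with period length k = 6.
k is even, so the fundamental solution of x^2 - 520y^2 = 1 is (p_{k-1}, q_{k-1}) = (p_5, q_5); compute convergents through index 5.
Convergents (p_i = a_i*p_{i-1} + p_{i-2}, q_i = a_i*q_{i-1} + q_{i-2} with p_{-2}=0, p_{-1}=1, q_{-2}=1, q_{-1}=0):
  i=0: a_0=22, p_0 = 22*1 + 0 = 22, q_0 = 22*0 + 1 = 1.
  i=1: a_1=1, p_1 = 1*22 + 1 = 23, q_1 = 1*1 + 0 = 1.
  i=2: a_2=4, p_2 = 4*23 + 22 = 114, q_2 = 4*1 + 1 = 5.
  i=3: a_3=11, p_3 = 11*114 + 23 = 1277, q_3 = 11*5 + 1 = 56.
  i=4: a_4=4, p_4 = 4*1277 + 114 = 5222, q_4 = 4*56 + 5 = 229.
  i=5: a_5=1, p_5 = 1*5222 + 1277 = 6499, q_5 = 1*229 + 56 = 285.
Check: 6499^2 - 520*285^2 = 42237001 - 42237000 = 1, so (x, y) = (6499, 285) solves the equation, and by the theorem it is the least positive solution.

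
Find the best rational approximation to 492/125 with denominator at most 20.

Expand x = 492/125 as a continued fraction with the Euclidean algorithm:
  492 = 3*125 + 117, so a_0 = 3.
  125 = 1*117 + 8, so a_1 = 1.
  117 = 14*8 + 5, so a_2 = 14.
  8 = 1*5 + 3, so a_3 = 1.
  5 = 1*3 + 2, so a_4 = 1.
  3 = 1*2 + 1, so a_5 = 1.
  2 = 2*1 + 0, so a_6 = 2.
so x = [3; 1, 14, 1, 1, 1, 2].
Convergents (p_i = a_i*p_{i-1} + p_{i-2}, q_i = a_i*q_{i-1} + q_{i-2} with p_{-2}=0, p_{-1}=1, q_{-2}=1, q_{-1}=0), until the denominator exceeds 20:
  i=0: a_0=3, p_0 = 3*1 + 0 = 3, q_0 = 3*0 + 1 = 1.
  i=1: a_1=1, p_1 = 1*3 + 1 = 4, q_1 = 1*1 + 0 = 1.
  i=2: a_2=14, p_2 = 14*4 + 3 = 59, q_2 = 14*1 + 1 = 15.
  i=3: a_3=1, p_3 = 1*59 + 4 = 63, q_3 = 1*15 + 1 = 16.
  i=4: a_4=1, p_4 = 1*63 + 59 = 122, q_4 = 1*16 + 15 = 31.
q_4 = 31 > 20, so the last convergent with denominator <= 20 is p_3/q_3 = 63/16.
The closest fraction with denominator <= 20 is either p_3/q_3 or the intermediate fraction (k*p_3 + p_2)/(k*q_3 + q_2) with the largest k >= 1 whose denominator stays <= 20; these approach x as k grows, and every other convergent or intermediate fraction in range is farther away.
Largest k: floor((20 - q_2)/q_3) = floor((20 - 15)/16) = 0.
Since k = 0, no intermediate fraction beyond p_3/q_3 has denominator <= 20, so the convergent 63/16 is the closest (its error is |492*16 - 63*125|/(125*16) = 3/2000).

63/16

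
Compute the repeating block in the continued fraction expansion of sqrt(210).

[14; (2, 28)]

Write x_i = (sqrt(210) + m_i)/d_i with (m_0, d_0) = (0, 1). a_0 = floor(sqrt(210)) = 14, since 14^2 = 196 <= 210 < 225 = 15^2.
Iterate m_{i+1} = d_i*a_i - m_i, d_{i+1} = (210 - m_{i+1}^2)/d_i, a_{i+1} = floor((a_0 + m_{i+1})/d_{i+1}):
  m_1 = 1*14 - 0 = 14, d_1 = (210 - 14^2)/1 = 14/1 = 14, a_1 = floor((14 + 14)/14) = 2.
  m_2 = 14*2 - 14 = 14, d_2 = (210 - 14^2)/14 = 14/14 = 1, a_2 = floor((14 + 14)/1) = 28.
  m_3 = 1*28 - 14 = 14, d_3 = (210 - 14^2)/1 = 14/1 = 14: (m_3, d_3) = (m_1, d_1) = (14, 14), so from here the quotients repeat a_1, a_2; the period length is 2.
Hence the expansion of sqrt(210) is a_0 = 14 followed by the repeating block 2, 28 (period 2).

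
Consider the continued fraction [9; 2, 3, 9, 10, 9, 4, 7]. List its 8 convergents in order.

Using the convergent recurrence p_i = a_i*p_{i-1} + p_{i-2}, q_i = a_i*q_{i-1} + q_{i-2} with p_{-2}=0, p_{-1}=1, q_{-2}=1, q_{-1}=0:
  i=0: a_0=9, p_0 = 9*1 + 0 = 9, q_0 = 9*0 + 1 = 1.
  i=1: a_1=2, p_1 = 2*9 + 1 = 19, q_1 = 2*1 + 0 = 2.
  i=2: a_2=3, p_2 = 3*19 + 9 = 66, q_2 = 3*2 + 1 = 7.
  i=3: a_3=9, p_3 = 9*66 + 19 = 613, q_3 = 9*7 + 2 = 65.
  i=4: a_4=10, p_4 = 10*613 + 66 = 6196, q_4 = 10*65 + 7 = 657.
  i=5: a_5=9, p_5 = 9*6196 + 613 = 56377, q_5 = 9*657 + 65 = 5978.
  i=6: a_6=4, p_6 = 4*56377 + 6196 = 231704, q_6 = 4*5978 + 657 = 24569.
  i=7: a_7=7, p_7 = 7*231704 + 56377 = 1678305, q_7 = 7*24569 + 5978 = 177961.

9/1, 19/2, 66/7, 613/65, 6196/657, 56377/5978, 231704/24569, 1678305/177961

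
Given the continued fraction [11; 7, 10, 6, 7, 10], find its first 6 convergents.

Using the convergent recurrence p_i = a_i*p_{i-1} + p_{i-2}, q_i = a_i*q_{i-1} + q_{i-2} with p_{-2}=0, p_{-1}=1, q_{-2}=1, q_{-1}=0:
  i=0: a_0=11, p_0 = 11*1 + 0 = 11, q_0 = 11*0 + 1 = 1.
  i=1: a_1=7, p_1 = 7*11 + 1 = 78, q_1 = 7*1 + 0 = 7.
  i=2: a_2=10, p_2 = 10*78 + 11 = 791, q_2 = 10*7 + 1 = 71.
  i=3: a_3=6, p_3 = 6*791 + 78 = 4824, q_3 = 6*71 + 7 = 433.
  i=4: a_4=7, p_4 = 7*4824 + 791 = 34559, q_4 = 7*433 + 71 = 3102.
  i=5: a_5=10, p_5 = 10*34559 + 4824 = 350414, q_5 = 10*3102 + 433 = 31453.

11/1, 78/7, 791/71, 4824/433, 34559/3102, 350414/31453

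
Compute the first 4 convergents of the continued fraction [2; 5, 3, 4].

Using the convergent recurrence p_i = a_i*p_{i-1} + p_{i-2}, q_i = a_i*q_{i-1} + q_{i-2} with p_{-2}=0, p_{-1}=1, q_{-2}=1, q_{-1}=0:
  i=0: a_0=2, p_0 = 2*1 + 0 = 2, q_0 = 2*0 + 1 = 1.
  i=1: a_1=5, p_1 = 5*2 + 1 = 11, q_1 = 5*1 + 0 = 5.
  i=2: a_2=3, p_2 = 3*11 + 2 = 35, q_2 = 3*5 + 1 = 16.
  i=3: a_3=4, p_3 = 4*35 + 11 = 151, q_3 = 4*16 + 5 = 69.

2/1, 11/5, 35/16, 151/69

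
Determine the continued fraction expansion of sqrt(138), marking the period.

Write x_i = (sqrt(138) + m_i)/d_i with (m_0, d_0) = (0, 1). a_0 = floor(sqrt(138)) = 11, since 11^2 = 121 <= 138 < 144 = 12^2.
Iterate m_{i+1} = d_i*a_i - m_i, d_{i+1} = (138 - m_{i+1}^2)/d_i, a_{i+1} = floor((a_0 + m_{i+1})/d_{i+1}):
  m_1 = 1*11 - 0 = 11, d_1 = (138 - 11^2)/1 = 17/1 = 17, a_1 = floor((11 + 11)/17) = 1.
  m_2 = 17*1 - 11 = 6, d_2 = (138 - 6^2)/17 = 102/17 = 6, a_2 = floor((11 + 6)/6) = 2.
  m_3 = 6*2 - 6 = 6, d_3 = (138 - 6^2)/6 = 102/6 = 17, a_3 = floor((11 + 6)/17) = 1.
  m_4 = 17*1 - 6 = 11, d_4 = (138 - 11^2)/17 = 17/17 = 1, a_4 = floor((11 + 11)/1) = 22.
  m_5 = 1*22 - 11 = 11, d_5 = (138 - 11^2)/1 = 17/1 = 17: (m_5, d_5) = (m_1, d_1) = (11, 17), so from here the quotients repeat a_1, ..., a_4; the period length is 4.
Hence the expansion of sqrt(138) is a_0 = 11 followed by the repeating block 1, 2, 1, 22 (period 4).

[11; (1, 2, 1, 22)]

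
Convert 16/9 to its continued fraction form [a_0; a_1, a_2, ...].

Run the Euclidean algorithm on 16 and 9; the successive quotients are the partial quotients a_0, a_1, ... (each step inverts the fractional part left over by the previous one):
  16 = 1*9 + 7, so a_0 = 1.
  9 = 1*7 + 2, so a_1 = 1.
  7 = 3*2 + 1, so a_2 = 3.
  2 = 2*1 + 0, so a_3 = 2.
The remainder reaches 0 after 4 divisions, so the expansion has 4 partial quotients, read off in order.

[1; 1, 3, 2]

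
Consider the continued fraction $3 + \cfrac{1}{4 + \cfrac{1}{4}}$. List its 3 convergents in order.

3/1, 13/4, 55/17

Using the convergent recurrence p_i = a_i*p_{i-1} + p_{i-2}, q_i = a_i*q_{i-1} + q_{i-2} with p_{-2}=0, p_{-1}=1, q_{-2}=1, q_{-1}=0:
  i=0: a_0=3, p_0 = 3*1 + 0 = 3, q_0 = 3*0 + 1 = 1.
  i=1: a_1=4, p_1 = 4*3 + 1 = 13, q_1 = 4*1 + 0 = 4.
  i=2: a_2=4, p_2 = 4*13 + 3 = 55, q_2 = 4*4 + 1 = 17.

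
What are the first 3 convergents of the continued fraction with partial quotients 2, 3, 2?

2/1, 7/3, 16/7

Using the convergent recurrence p_i = a_i*p_{i-1} + p_{i-2}, q_i = a_i*q_{i-1} + q_{i-2} with p_{-2}=0, p_{-1}=1, q_{-2}=1, q_{-1}=0:
  i=0: a_0=2, p_0 = 2*1 + 0 = 2, q_0 = 2*0 + 1 = 1.
  i=1: a_1=3, p_1 = 3*2 + 1 = 7, q_1 = 3*1 + 0 = 3.
  i=2: a_2=2, p_2 = 2*7 + 2 = 16, q_2 = 2*3 + 1 = 7.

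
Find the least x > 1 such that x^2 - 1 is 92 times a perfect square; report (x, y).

(x, y) = (1151, 120)

First expand sqrt(92) as a continued fraction. With x_i = (sqrt(92) + m_i)/d_i and (m_0, d_0) = (0, 1): a_0 = floor(sqrt(92)) = 9, since 9^2 = 81 <= 92 < 100 = 10^2.
Iterate m_{i+1} = d_i*a_i - m_i, d_{i+1} = (92 - m_{i+1}^2)/d_i, a_{i+1} = floor((a_0 + m_{i+1})/d_{i+1}):
  m_1 = 1*9 - 0 = 9, d_1 = (92 - 9^2)/1 = 11/1 = 11, a_1 = floor((9 + 9)/11) = 1.
  m_2 = 11*1 - 9 = 2, d_2 = (92 - 2^2)/11 = 88/11 = 8, a_2 = floor((9 + 2)/8) = 1.
  m_3 = 8*1 - 2 = 6, d_3 = (92 - 6^2)/8 = 56/8 = 7, a_3 = floor((9 + 6)/7) = 2.
  m_4 = 7*2 - 6 = 8, d_4 = (92 - 8^2)/7 = 28/7 = 4, a_4 = floor((9 + 8)/4) = 4.
  m_5 = 4*4 - 8 = 8, d_5 = (92 - 8^2)/4 = 28/4 = 7, a_5 = floor((9 + 8)/7) = 2.
  m_6 = 7*2 - 8 = 6, d_6 = (92 - 6^2)/7 = 56/7 = 8, a_6 = floor((9 + 6)/8) = 1.
  m_7 = 8*1 - 6 = 2, d_7 = (92 - 2^2)/8 = 88/8 = 11, a_7 = floor((9 + 2)/11) = 1.
  m_8 = 11*1 - 2 = 9, d_8 = (92 - 9^2)/11 = 11/11 = 1, a_8 = floor((9 + 9)/1) = 18.
  m_9 = 1*18 - 9 = 9, d_9 = (92 - 9^2)/1 = 11/1 = 11: (m_9, d_9) = (m_1, d_1) = (9, 11), so from here the quotients repeat a_1, ..., a_8; the period length is 8.
So sqrt(92) = [9; (1, 1, 2, 4, 2, 1, 1, 18)] with period length k = 8.
k is even, so the fundamental solution of x^2 - 92y^2 = 1 is (p_{k-1}, q_{k-1}) = (p_7, q_7); compute convergents through index 7.
Convergents (p_i = a_i*p_{i-1} + p_{i-2}, q_i = a_i*q_{i-1} + q_{i-2} with p_{-2}=0, p_{-1}=1, q_{-2}=1, q_{-1}=0):
  i=0: a_0=9, p_0 = 9*1 + 0 = 9, q_0 = 9*0 + 1 = 1.
  i=1: a_1=1, p_1 = 1*9 + 1 = 10, q_1 = 1*1 + 0 = 1.
  i=2: a_2=1, p_2 = 1*10 + 9 = 19, q_2 = 1*1 + 1 = 2.
  i=3: a_3=2, p_3 = 2*19 + 10 = 48, q_3 = 2*2 + 1 = 5.
  i=4: a_4=4, p_4 = 4*48 + 19 = 211, q_4 = 4*5 + 2 = 22.
  i=5: a_5=2, p_5 = 2*211 + 48 = 470, q_5 = 2*22 + 5 = 49.
  i=6: a_6=1, p_6 = 1*470 + 211 = 681, q_6 = 1*49 + 22 = 71.
  i=7: a_7=1, p_7 = 1*681 + 470 = 1151, q_7 = 1*71 + 49 = 120.
Check: 1151^2 - 92*120^2 = 1324801 - 1324800 = 1, so (x, y) = (1151, 120) solves the equation, and by the theorem it is the least positive solution.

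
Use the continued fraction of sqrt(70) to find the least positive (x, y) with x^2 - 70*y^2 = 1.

(x, y) = (251, 30)

First expand sqrt(70) as a continued fraction. With x_i = (sqrt(70) + m_i)/d_i and (m_0, d_0) = (0, 1): a_0 = floor(sqrt(70)) = 8, since 8^2 = 64 <= 70 < 81 = 9^2.
Iterate m_{i+1} = d_i*a_i - m_i, d_{i+1} = (70 - m_{i+1}^2)/d_i, a_{i+1} = floor((a_0 + m_{i+1})/d_{i+1}):
  m_1 = 1*8 - 0 = 8, d_1 = (70 - 8^2)/1 = 6/1 = 6, a_1 = floor((8 + 8)/6) = 2.
  m_2 = 6*2 - 8 = 4, d_2 = (70 - 4^2)/6 = 54/6 = 9, a_2 = floor((8 + 4)/9) = 1.
  m_3 = 9*1 - 4 = 5, d_3 = (70 - 5^2)/9 = 45/9 = 5, a_3 = floor((8 + 5)/5) = 2.
  m_4 = 5*2 - 5 = 5, d_4 = (70 - 5^2)/5 = 45/5 = 9, a_4 = floor((8 + 5)/9) = 1.
  m_5 = 9*1 - 5 = 4, d_5 = (70 - 4^2)/9 = 54/9 = 6, a_5 = floor((8 + 4)/6) = 2.
  m_6 = 6*2 - 4 = 8, d_6 = (70 - 8^2)/6 = 6/6 = 1, a_6 = floor((8 + 8)/1) = 16.
  m_7 = 1*16 - 8 = 8, d_7 = (70 - 8^2)/1 = 6/1 = 6: (m_7, d_7) = (m_1, d_1) = (8, 6), so from here the quotients repeat a_1, ..., a_6; the period length is 6.
So sqrt(70) = [8; (2, 1, 2, 1, 2, 16)] with period length k = 6.
k is even, so the fundamental solution of x^2 - 70y^2 = 1 is (p_{k-1}, q_{k-1}) = (p_5, q_5); compute convergents through index 5.
Convergents (p_i = a_i*p_{i-1} + p_{i-2}, q_i = a_i*q_{i-1} + q_{i-2} with p_{-2}=0, p_{-1}=1, q_{-2}=1, q_{-1}=0):
  i=0: a_0=8, p_0 = 8*1 + 0 = 8, q_0 = 8*0 + 1 = 1.
  i=1: a_1=2, p_1 = 2*8 + 1 = 17, q_1 = 2*1 + 0 = 2.
  i=2: a_2=1, p_2 = 1*17 + 8 = 25, q_2 = 1*2 + 1 = 3.
  i=3: a_3=2, p_3 = 2*25 + 17 = 67, q_3 = 2*3 + 2 = 8.
  i=4: a_4=1, p_4 = 1*67 + 25 = 92, q_4 = 1*8 + 3 = 11.
  i=5: a_5=2, p_5 = 2*92 + 67 = 251, q_5 = 2*11 + 8 = 30.
Check: 251^2 - 70*30^2 = 63001 - 63000 = 1, so (x, y) = (251, 30) solves the equation, and by the theorem it is the least positive solution.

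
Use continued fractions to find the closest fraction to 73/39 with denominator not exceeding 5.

9/5

Expand x = 73/39 as a continued fraction with the Euclidean algorithm:
  73 = 1*39 + 34, so a_0 = 1.
  39 = 1*34 + 5, so a_1 = 1.
  34 = 6*5 + 4, so a_2 = 6.
  5 = 1*4 + 1, so a_3 = 1.
  4 = 4*1 + 0, so a_4 = 4.
so x = [1; 1, 6, 1, 4].
Convergents (p_i = a_i*p_{i-1} + p_{i-2}, q_i = a_i*q_{i-1} + q_{i-2} with p_{-2}=0, p_{-1}=1, q_{-2}=1, q_{-1}=0), until the denominator exceeds 5:
  i=0: a_0=1, p_0 = 1*1 + 0 = 1, q_0 = 1*0 + 1 = 1.
  i=1: a_1=1, p_1 = 1*1 + 1 = 2, q_1 = 1*1 + 0 = 1.
  i=2: a_2=6, p_2 = 6*2 + 1 = 13, q_2 = 6*1 + 1 = 7.
q_2 = 7 > 5, so the last convergent with denominator <= 5 is p_1/q_1 = 2/1.
The closest fraction with denominator <= 5 is either p_1/q_1 or the intermediate fraction (k*p_1 + p_0)/(k*q_1 + q_0) with the largest k >= 1 whose denominator stays <= 5; these approach x as k grows, and every other convergent or intermediate fraction in range is farther away.
Largest k: floor((5 - q_0)/q_1) = floor((5 - 1)/1) = 4.
That gives (4*2 + 1)/(4*1 + 1) = 9/5.
Compare the errors: |x - 2/1| = |73*1 - 2*39|/(39*1) = 5/39, and |x - 9/5| = |73*5 - 9*39|/(39*5) = 14/195.
Cross-multiplying, 14*39 = 546 < 975 = 5*195, so 14/195 is smaller: the intermediate fraction 9/5 is closer to x than 2/1.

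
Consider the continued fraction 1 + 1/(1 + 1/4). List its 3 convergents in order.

Using the convergent recurrence p_i = a_i*p_{i-1} + p_{i-2}, q_i = a_i*q_{i-1} + q_{i-2} with p_{-2}=0, p_{-1}=1, q_{-2}=1, q_{-1}=0:
  i=0: a_0=1, p_0 = 1*1 + 0 = 1, q_0 = 1*0 + 1 = 1.
  i=1: a_1=1, p_1 = 1*1 + 1 = 2, q_1 = 1*1 + 0 = 1.
  i=2: a_2=4, p_2 = 4*2 + 1 = 9, q_2 = 4*1 + 1 = 5.

1/1, 2/1, 9/5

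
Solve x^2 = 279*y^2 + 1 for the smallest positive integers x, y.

(x, y) = (1520, 91)

First expand sqrt(279) as a continued fraction. With x_i = (sqrt(279) + m_i)/d_i and (m_0, d_0) = (0, 1): a_0 = floor(sqrt(279)) = 16, since 16^2 = 256 <= 279 < 289 = 17^2.
Iterate m_{i+1} = d_i*a_i - m_i, d_{i+1} = (279 - m_{i+1}^2)/d_i, a_{i+1} = floor((a_0 + m_{i+1})/d_{i+1}):
  m_1 = 1*16 - 0 = 16, d_1 = (279 - 16^2)/1 = 23/1 = 23, a_1 = floor((16 + 16)/23) = 1.
  m_2 = 23*1 - 16 = 7, d_2 = (279 - 7^2)/23 = 230/23 = 10, a_2 = floor((16 + 7)/10) = 2.
  m_3 = 10*2 - 7 = 13, d_3 = (279 - 13^2)/10 = 110/10 = 11, a_3 = floor((16 + 13)/11) = 2.
  m_4 = 11*2 - 13 = 9, d_4 = (279 - 9^2)/11 = 198/11 = 18, a_4 = floor((16 + 9)/18) = 1.
  m_5 = 18*1 - 9 = 9, d_5 = (279 - 9^2)/18 = 198/18 = 11, a_5 = floor((16 + 9)/11) = 2.
  m_6 = 11*2 - 9 = 13, d_6 = (279 - 13^2)/11 = 110/11 = 10, a_6 = floor((16 + 13)/10) = 2.
  m_7 = 10*2 - 13 = 7, d_7 = (279 - 7^2)/10 = 230/10 = 23, a_7 = floor((16 + 7)/23) = 1.
  m_8 = 23*1 - 7 = 16, d_8 = (279 - 16^2)/23 = 23/23 = 1, a_8 = floor((16 + 16)/1) = 32.
  m_9 = 1*32 - 16 = 16, d_9 = (279 - 16^2)/1 = 23/1 = 23: (m_9, d_9) = (m_1, d_1) = (16, 23), so from here the quotients repeat a_1, ..., a_8; the period length is 8.
So sqrt(279) = [16; (1, 2, 2, 1, 2, 2, 1, 32)] with period length k = 8.
k is even, so the fundamental solution of x^2 - 279y^2 = 1 is (p_{k-1}, q_{k-1}) = (p_7, q_7); compute convergents through index 7.
Convergents (p_i = a_i*p_{i-1} + p_{i-2}, q_i = a_i*q_{i-1} + q_{i-2} with p_{-2}=0, p_{-1}=1, q_{-2}=1, q_{-1}=0):
  i=0: a_0=16, p_0 = 16*1 + 0 = 16, q_0 = 16*0 + 1 = 1.
  i=1: a_1=1, p_1 = 1*16 + 1 = 17, q_1 = 1*1 + 0 = 1.
  i=2: a_2=2, p_2 = 2*17 + 16 = 50, q_2 = 2*1 + 1 = 3.
  i=3: a_3=2, p_3 = 2*50 + 17 = 117, q_3 = 2*3 + 1 = 7.
  i=4: a_4=1, p_4 = 1*117 + 50 = 167, q_4 = 1*7 + 3 = 10.
  i=5: a_5=2, p_5 = 2*167 + 117 = 451, q_5 = 2*10 + 7 = 27.
  i=6: a_6=2, p_6 = 2*451 + 167 = 1069, q_6 = 2*27 + 10 = 64.
  i=7: a_7=1, p_7 = 1*1069 + 451 = 1520, q_7 = 1*64 + 27 = 91.
Check: 1520^2 - 279*91^2 = 2310400 - 2310399 = 1, so (x, y) = (1520, 91) solves the equation, and by the theorem it is the least positive solution.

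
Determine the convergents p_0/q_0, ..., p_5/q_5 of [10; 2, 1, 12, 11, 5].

Using the convergent recurrence p_i = a_i*p_{i-1} + p_{i-2}, q_i = a_i*q_{i-1} + q_{i-2} with p_{-2}=0, p_{-1}=1, q_{-2}=1, q_{-1}=0:
  i=0: a_0=10, p_0 = 10*1 + 0 = 10, q_0 = 10*0 + 1 = 1.
  i=1: a_1=2, p_1 = 2*10 + 1 = 21, q_1 = 2*1 + 0 = 2.
  i=2: a_2=1, p_2 = 1*21 + 10 = 31, q_2 = 1*2 + 1 = 3.
  i=3: a_3=12, p_3 = 12*31 + 21 = 393, q_3 = 12*3 + 2 = 38.
  i=4: a_4=11, p_4 = 11*393 + 31 = 4354, q_4 = 11*38 + 3 = 421.
  i=5: a_5=5, p_5 = 5*4354 + 393 = 22163, q_5 = 5*421 + 38 = 2143.

10/1, 21/2, 31/3, 393/38, 4354/421, 22163/2143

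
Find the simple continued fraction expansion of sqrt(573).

[23; (1, 14, 1, 46)]

Write x_i = (sqrt(573) + m_i)/d_i with (m_0, d_0) = (0, 1). a_0 = floor(sqrt(573)) = 23, since 23^2 = 529 <= 573 < 576 = 24^2.
Iterate m_{i+1} = d_i*a_i - m_i, d_{i+1} = (573 - m_{i+1}^2)/d_i, a_{i+1} = floor((a_0 + m_{i+1})/d_{i+1}):
  m_1 = 1*23 - 0 = 23, d_1 = (573 - 23^2)/1 = 44/1 = 44, a_1 = floor((23 + 23)/44) = 1.
  m_2 = 44*1 - 23 = 21, d_2 = (573 - 21^2)/44 = 132/44 = 3, a_2 = floor((23 + 21)/3) = 14.
  m_3 = 3*14 - 21 = 21, d_3 = (573 - 21^2)/3 = 132/3 = 44, a_3 = floor((23 + 21)/44) = 1.
  m_4 = 44*1 - 21 = 23, d_4 = (573 - 23^2)/44 = 44/44 = 1, a_4 = floor((23 + 23)/1) = 46.
  m_5 = 1*46 - 23 = 23, d_5 = (573 - 23^2)/1 = 44/1 = 44: (m_5, d_5) = (m_1, d_1) = (23, 44), so from here the quotients repeat a_1, ..., a_4; the period length is 4.
Hence the expansion of sqrt(573) is a_0 = 23 followed by the repeating block 1, 14, 1, 46 (period 4).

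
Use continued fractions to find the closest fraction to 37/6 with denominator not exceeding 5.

Expand x = 37/6 as a continued fraction with the Euclidean algorithm:
  37 = 6*6 + 1, so a_0 = 6.
  6 = 6*1 + 0, so a_1 = 6.
so x = [6; 6].
Convergents (p_i = a_i*p_{i-1} + p_{i-2}, q_i = a_i*q_{i-1} + q_{i-2} with p_{-2}=0, p_{-1}=1, q_{-2}=1, q_{-1}=0), until the denominator exceeds 5:
  i=0: a_0=6, p_0 = 6*1 + 0 = 6, q_0 = 6*0 + 1 = 1.
  i=1: a_1=6, p_1 = 6*6 + 1 = 37, q_1 = 6*1 + 0 = 6.
q_1 = 6 > 5, so the last convergent with denominator <= 5 is p_0/q_0 = 6/1.
The closest fraction with denominator <= 5 is either p_0/q_0 or the intermediate fraction (k*p_0 + p_{-1})/(k*q_0 + q_{-1}) with the largest k >= 1 whose denominator stays <= 5; these approach x as k grows, and every other convergent or intermediate fraction in range is farther away.
Largest k: floor((5 - q_{-1})/q_0) = floor((5 - 0)/1) = 5 (using the seeds p_{-1} = 1, q_{-1} = 0).
That gives (5*6 + 1)/(5*1 + 0) = 31/5.
Compare the errors: |x - 6/1| = |37*1 - 6*6|/(6*1) = 1/6, and |x - 31/5| = |37*5 - 31*6|/(6*5) = 1/30.
Cross-multiplying, 1*6 = 6 < 30 = 1*30, so 1/30 is smaller: the intermediate fraction 31/5 is closer to x than 6/1.

31/5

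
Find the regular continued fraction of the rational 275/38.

Run the Euclidean algorithm on 275 and 38; the successive quotients are the partial quotients a_0, a_1, ... (each step inverts the fractional part left over by the previous one):
  275 = 7*38 + 9, so a_0 = 7.
  38 = 4*9 + 2, so a_1 = 4.
  9 = 4*2 + 1, so a_2 = 4.
  2 = 2*1 + 0, so a_3 = 2.
The remainder reaches 0 after 4 divisions, so the expansion has 4 partial quotients, read off in order.

[7; 4, 4, 2]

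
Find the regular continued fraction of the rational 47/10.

Run the Euclidean algorithm on 47 and 10; the successive quotients are the partial quotients a_0, a_1, ... (each step inverts the fractional part left over by the previous one):
  47 = 4*10 + 7, so a_0 = 4.
  10 = 1*7 + 3, so a_1 = 1.
  7 = 2*3 + 1, so a_2 = 2.
  3 = 3*1 + 0, so a_3 = 3.
The remainder reaches 0 after 4 divisions, so the expansion has 4 partial quotients, read off in order.

[4; 1, 2, 3]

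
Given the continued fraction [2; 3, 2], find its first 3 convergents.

2/1, 7/3, 16/7

Using the convergent recurrence p_i = a_i*p_{i-1} + p_{i-2}, q_i = a_i*q_{i-1} + q_{i-2} with p_{-2}=0, p_{-1}=1, q_{-2}=1, q_{-1}=0:
  i=0: a_0=2, p_0 = 2*1 + 0 = 2, q_0 = 2*0 + 1 = 1.
  i=1: a_1=3, p_1 = 3*2 + 1 = 7, q_1 = 3*1 + 0 = 3.
  i=2: a_2=2, p_2 = 2*7 + 2 = 16, q_2 = 2*3 + 1 = 7.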